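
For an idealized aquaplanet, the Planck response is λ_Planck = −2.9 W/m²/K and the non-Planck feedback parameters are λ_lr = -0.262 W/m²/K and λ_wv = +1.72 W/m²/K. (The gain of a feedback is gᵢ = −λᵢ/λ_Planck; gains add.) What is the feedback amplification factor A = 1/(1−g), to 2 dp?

Convert to gains: g_lr = -0.262/2.9 = -0.09034; g_wv = 1.72/2.9 = 0.5931.
Total gain g = 0.50276.
A = 1/(1 − 0.50276) = 2.01.

2.01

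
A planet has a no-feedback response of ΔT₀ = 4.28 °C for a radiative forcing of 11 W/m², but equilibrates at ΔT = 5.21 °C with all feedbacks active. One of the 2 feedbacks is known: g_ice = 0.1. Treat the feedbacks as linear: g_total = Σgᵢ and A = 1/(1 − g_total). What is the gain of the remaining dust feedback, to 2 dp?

0.08

Amplification A = ΔT/ΔT₀ = 5.21/4.28 = 1.217.
Total gain g = 1 − 1/A = 1 − 1/1.217 = 0.1783.
The known gain is 0.1.
g_dust = 0.1783 − 0.1 = 0.08.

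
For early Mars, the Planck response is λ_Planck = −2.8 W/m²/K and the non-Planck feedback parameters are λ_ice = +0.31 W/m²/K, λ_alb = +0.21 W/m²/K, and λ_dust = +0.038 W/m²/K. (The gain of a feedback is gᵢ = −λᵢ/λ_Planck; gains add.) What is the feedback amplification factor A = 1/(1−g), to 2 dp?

1.25

Convert to gains: g_ice = 0.31/2.8 = 0.1107; g_alb = 0.21/2.8 = 0.075; g_dust = 0.038/2.8 = 0.01357.
Total gain g = 0.19927.
A = 1/(1 − 0.19927) = 1.25.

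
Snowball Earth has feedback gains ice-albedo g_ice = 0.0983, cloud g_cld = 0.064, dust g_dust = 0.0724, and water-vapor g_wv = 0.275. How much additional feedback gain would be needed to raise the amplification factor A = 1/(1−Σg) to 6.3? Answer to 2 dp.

0.33

Current total gain = 0.5097.
Target gain for A = 6.3: g* = 1 − 1/6.3 = 0.8413.
Additional gain needed = 0.8413 − 0.5097 = 0.33.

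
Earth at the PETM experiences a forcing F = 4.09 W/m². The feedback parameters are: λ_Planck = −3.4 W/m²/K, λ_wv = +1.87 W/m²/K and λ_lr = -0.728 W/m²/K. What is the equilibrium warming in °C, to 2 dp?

Net feedback parameter λ = (−3.4) + (+1.87) + (-0.728) = -2.258 W/m²/K.
ΔT = −F/λ = −4.09/(-2.258) = 1.81 °C.

1.81 °C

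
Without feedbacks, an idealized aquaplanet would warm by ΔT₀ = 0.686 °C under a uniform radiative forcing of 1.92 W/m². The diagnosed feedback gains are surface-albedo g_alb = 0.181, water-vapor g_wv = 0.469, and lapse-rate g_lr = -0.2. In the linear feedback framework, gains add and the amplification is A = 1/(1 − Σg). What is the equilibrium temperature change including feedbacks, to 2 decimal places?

Total gain g = 0.181 + 0.469 − 0.2 = 0.45.
Amplification A = 1/(1 − 0.45) = 1.818.
ΔT = 0.686 × 1.818 = 1.25 °C.

1.25 °C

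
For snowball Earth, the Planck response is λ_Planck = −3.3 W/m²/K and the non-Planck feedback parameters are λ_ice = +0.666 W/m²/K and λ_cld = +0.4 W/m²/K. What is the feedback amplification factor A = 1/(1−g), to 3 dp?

1.477

Convert to gains: g_ice = 0.666/3.3 = 0.2018; g_cld = 0.4/3.3 = 0.1212.
Total gain g = 0.323.
A = 1/(1 − 0.323) = 1.477.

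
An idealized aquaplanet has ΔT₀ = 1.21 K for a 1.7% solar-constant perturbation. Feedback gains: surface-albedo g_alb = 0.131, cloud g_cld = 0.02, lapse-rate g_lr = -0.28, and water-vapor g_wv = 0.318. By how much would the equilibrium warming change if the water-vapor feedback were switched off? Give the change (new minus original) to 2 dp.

-0.42 K

Original: g = 0.189, ΔT = 1.21/(1−0.189) = 1.4920 K.
Without water-vapor: g' = -0.129, ΔT' = 1.21/(1+0.129) = 1.0717 K.
Change = 1.0717 − 1.4920 = -0.42 K.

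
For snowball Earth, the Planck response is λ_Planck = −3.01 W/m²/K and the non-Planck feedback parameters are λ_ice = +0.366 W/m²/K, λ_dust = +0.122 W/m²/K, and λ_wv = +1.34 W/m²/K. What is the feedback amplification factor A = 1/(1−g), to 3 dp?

2.547

Convert to gains: g_ice = 0.366/3.01 = 0.1216; g_dust = 0.122/3.01 = 0.04053; g_wv = 1.34/3.01 = 0.4452.
Total gain g = 0.60733.
A = 1/(1 − 0.60733) = 2.547.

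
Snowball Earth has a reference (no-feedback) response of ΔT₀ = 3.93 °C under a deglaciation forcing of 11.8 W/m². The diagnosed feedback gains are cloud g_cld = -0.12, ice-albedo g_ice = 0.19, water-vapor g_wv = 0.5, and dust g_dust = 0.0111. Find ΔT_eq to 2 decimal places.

Total gain g = -0.12 + 0.19 + 0.5 + 0.0111 = 0.5811.
Amplification A = 1/(1 − 0.5811) = 2.387.
ΔT = 3.93 × 2.387 = 9.38 °C.

9.38 °C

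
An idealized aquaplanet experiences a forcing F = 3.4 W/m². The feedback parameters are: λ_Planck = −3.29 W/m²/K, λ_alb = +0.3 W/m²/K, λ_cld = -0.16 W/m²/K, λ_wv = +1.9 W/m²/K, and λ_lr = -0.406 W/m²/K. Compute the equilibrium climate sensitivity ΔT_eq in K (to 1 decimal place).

2.1 K

Net feedback parameter λ = (−3.29) + (+0.3) + (-0.16) + (+1.9) + (-0.406) = -1.656 W/m²/K.
ΔT = −F/λ = −3.4/(-1.656) = 2.1 K.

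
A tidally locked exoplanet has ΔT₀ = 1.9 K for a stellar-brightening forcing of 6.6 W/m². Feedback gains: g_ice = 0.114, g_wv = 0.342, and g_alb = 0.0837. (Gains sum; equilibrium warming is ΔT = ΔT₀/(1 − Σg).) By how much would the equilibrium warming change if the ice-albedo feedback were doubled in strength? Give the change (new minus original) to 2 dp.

1.36 K

Original: g = 0.5397, ΔT = 1.9/(1−0.5397) = 4.1277 K.
With doubled ice-albedo: g' = 0.6537, ΔT' = 1.9/(1−0.6537) = 5.4866 K.
Change = 5.4866 − 4.1277 = 1.36 K.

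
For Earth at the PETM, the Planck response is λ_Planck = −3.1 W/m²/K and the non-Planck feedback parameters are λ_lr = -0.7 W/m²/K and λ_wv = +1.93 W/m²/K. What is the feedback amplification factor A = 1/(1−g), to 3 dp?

1.658

Convert to gains: g_lr = -0.7/3.1 = -0.2258; g_wv = 1.93/3.1 = 0.6226.
Total gain g = 0.3968.
A = 1/(1 − 0.3968) = 1.658.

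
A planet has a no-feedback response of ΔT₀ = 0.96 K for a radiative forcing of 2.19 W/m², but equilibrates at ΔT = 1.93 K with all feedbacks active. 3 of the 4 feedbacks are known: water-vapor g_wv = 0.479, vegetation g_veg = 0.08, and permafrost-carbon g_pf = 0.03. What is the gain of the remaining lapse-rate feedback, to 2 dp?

Amplification A = ΔT/ΔT₀ = 1.93/0.96 = 2.01.
Total gain g = 1 − 1/A = 1 − 1/2.01 = 0.5025.
Known gains sum to 0.479 + 0.08 + 0.03 = 0.589.
g_lr = 0.5025 − 0.589 = -0.09.

-0.09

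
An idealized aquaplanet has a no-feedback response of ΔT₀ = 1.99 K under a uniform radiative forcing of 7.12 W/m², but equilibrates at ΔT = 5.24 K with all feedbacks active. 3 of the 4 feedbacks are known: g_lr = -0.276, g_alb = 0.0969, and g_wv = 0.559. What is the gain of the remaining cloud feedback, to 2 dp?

Amplification A = ΔT/ΔT₀ = 5.24/1.99 = 2.633.
Total gain g = 1 − 1/A = 1 − 1/2.633 = 0.6202.
Known gains sum to -0.276 + 0.0969 + 0.559 = 0.3799.
g_cld = 0.6202 − 0.3799 = 0.24.

0.24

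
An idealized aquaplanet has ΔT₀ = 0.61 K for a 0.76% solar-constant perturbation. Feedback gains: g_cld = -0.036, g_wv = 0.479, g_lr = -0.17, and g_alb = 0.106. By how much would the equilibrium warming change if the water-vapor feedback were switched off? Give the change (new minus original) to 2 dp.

-0.43 K

Original: g = 0.379, ΔT = 0.61/(1−0.379) = 0.9823 K.
Without water-vapor: g' = -0.1, ΔT' = 0.61/(1+0.1) = 0.5545 K.
Change = 0.5545 − 0.9823 = -0.43 K.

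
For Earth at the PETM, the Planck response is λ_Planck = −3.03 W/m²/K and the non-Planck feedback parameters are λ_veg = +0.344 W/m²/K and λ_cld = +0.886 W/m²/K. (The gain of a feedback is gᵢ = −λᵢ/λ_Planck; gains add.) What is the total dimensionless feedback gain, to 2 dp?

Convert to gains: g_veg = 0.344/3.03 = 0.1135; g_cld = 0.886/3.03 = 0.2924.
Total gain g = 0.4059.

0.41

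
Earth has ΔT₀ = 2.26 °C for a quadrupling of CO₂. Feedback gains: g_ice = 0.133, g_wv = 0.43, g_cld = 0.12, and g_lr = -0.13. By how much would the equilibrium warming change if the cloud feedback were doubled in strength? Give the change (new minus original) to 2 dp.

Original: g = 0.553, ΔT = 2.26/(1−0.553) = 5.0559 °C.
With doubled cloud: g' = 0.673, ΔT' = 2.26/(1−0.673) = 6.9113 °C.
Change = 6.9113 − 5.0559 = 1.86 °C.

1.86 °C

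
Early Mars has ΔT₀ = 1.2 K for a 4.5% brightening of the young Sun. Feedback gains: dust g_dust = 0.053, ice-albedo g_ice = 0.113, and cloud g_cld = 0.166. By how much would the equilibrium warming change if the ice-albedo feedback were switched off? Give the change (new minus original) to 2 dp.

Original: g = 0.332, ΔT = 1.2/(1−0.332) = 1.7964 K.
Without ice-albedo: g' = 0.219, ΔT' = 1.2/(1−0.219) = 1.5365 K.
Change = 1.5365 − 1.7964 = -0.26 K.

-0.26 K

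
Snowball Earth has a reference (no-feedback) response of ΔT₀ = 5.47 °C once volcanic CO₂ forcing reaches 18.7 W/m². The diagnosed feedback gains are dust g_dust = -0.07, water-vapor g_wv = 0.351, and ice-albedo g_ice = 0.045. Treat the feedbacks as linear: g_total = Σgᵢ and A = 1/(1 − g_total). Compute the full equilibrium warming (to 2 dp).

Total gain g = -0.07 + 0.351 + 0.045 = 0.326.
Amplification A = 1/(1 − 0.326) = 1.484.
ΔT = 5.47 × 1.484 = 8.12 °C.

8.12 °C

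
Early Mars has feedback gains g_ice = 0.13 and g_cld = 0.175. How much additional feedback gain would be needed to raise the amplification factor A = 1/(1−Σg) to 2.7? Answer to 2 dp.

0.32

Current total gain = 0.305.
Target gain for A = 2.7: g* = 1 − 1/2.7 = 0.6296.
Additional gain needed = 0.6296 − 0.305 = 0.32.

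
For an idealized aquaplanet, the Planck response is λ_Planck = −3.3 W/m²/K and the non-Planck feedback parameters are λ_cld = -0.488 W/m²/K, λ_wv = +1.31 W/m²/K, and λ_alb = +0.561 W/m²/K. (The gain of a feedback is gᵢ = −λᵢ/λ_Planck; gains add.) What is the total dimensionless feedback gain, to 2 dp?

Convert to gains: g_cld = -0.488/3.3 = -0.1479; g_wv = 1.31/3.3 = 0.397; g_alb = 0.561/3.3 = 0.17.
Total gain g = 0.4191.

0.42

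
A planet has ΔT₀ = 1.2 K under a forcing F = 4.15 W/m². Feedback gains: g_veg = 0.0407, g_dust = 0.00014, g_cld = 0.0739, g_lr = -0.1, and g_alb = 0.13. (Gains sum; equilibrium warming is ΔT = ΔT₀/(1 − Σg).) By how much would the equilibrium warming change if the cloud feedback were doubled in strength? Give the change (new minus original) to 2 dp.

0.13 K

Original: g = 0.14474, ΔT = 1.2/(1−0.14474) = 1.4031 K.
With doubled cloud: g' = 0.21864, ΔT' = 1.2/(1−0.21864) = 1.5358 K.
Change = 1.5358 − 1.4031 = 0.13 K.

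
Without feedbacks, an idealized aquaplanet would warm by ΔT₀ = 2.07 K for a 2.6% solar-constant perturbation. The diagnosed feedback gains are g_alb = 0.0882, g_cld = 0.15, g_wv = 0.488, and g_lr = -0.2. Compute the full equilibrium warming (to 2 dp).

4.37 K

Total gain g = 0.0882 + 0.15 + 0.488 − 0.2 = 0.5262.
Amplification A = 1/(1 − 0.5262) = 2.111.
ΔT = 2.07 × 2.111 = 4.37 K.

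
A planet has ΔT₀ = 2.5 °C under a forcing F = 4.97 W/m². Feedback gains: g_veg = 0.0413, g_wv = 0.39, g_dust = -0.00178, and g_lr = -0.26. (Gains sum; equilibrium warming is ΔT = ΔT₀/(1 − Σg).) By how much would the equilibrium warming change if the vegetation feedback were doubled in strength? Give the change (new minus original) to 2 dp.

Original: g = 0.16952, ΔT = 2.5/(1−0.16952) = 3.0103 °C.
With doubled vegetation: g' = 0.21082, ΔT' = 2.5/(1−0.21082) = 3.1678 °C.
Change = 3.1678 − 3.0103 = 0.16 °C.

0.16 °C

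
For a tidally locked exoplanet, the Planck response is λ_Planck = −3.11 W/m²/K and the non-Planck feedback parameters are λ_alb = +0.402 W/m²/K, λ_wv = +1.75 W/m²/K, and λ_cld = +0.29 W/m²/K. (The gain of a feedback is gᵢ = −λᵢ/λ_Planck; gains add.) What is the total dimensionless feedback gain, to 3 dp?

Convert to gains: g_alb = 0.402/3.11 = 0.1293; g_wv = 1.75/3.11 = 0.5627; g_cld = 0.29/3.11 = 0.09325.
Total gain g = 0.78525.

0.785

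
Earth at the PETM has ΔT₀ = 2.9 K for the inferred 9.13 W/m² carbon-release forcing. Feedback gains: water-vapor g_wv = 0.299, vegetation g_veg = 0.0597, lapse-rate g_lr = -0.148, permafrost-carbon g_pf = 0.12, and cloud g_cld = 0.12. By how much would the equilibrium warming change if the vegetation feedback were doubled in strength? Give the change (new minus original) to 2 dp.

0.64 K

Original: g = 0.4507, ΔT = 2.9/(1−0.4507) = 5.2794 K.
With doubled vegetation: g' = 0.5104, ΔT' = 2.9/(1−0.5104) = 5.9232 K.
Change = 5.9232 − 5.2794 = 0.64 K.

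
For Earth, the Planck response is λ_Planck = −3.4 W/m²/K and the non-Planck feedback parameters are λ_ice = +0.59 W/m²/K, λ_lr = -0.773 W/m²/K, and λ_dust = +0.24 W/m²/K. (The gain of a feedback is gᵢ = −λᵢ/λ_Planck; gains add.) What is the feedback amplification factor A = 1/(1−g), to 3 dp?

Convert to gains: g_ice = 0.59/3.4 = 0.1735; g_lr = -0.773/3.4 = -0.2274; g_dust = 0.24/3.4 = 0.07059.
Total gain g = 0.01669.
A = 1/(1 − 0.01669) = 1.017.

1.017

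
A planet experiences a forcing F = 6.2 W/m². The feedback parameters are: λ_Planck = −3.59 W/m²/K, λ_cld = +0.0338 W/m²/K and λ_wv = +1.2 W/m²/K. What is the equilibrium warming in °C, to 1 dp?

2.6 °C

Net feedback parameter λ = (−3.59) + (+0.0338) + (+1.2) = -2.3562 W/m²/K.
ΔT = −F/λ = −6.2/(-2.3562) = 2.6 °C.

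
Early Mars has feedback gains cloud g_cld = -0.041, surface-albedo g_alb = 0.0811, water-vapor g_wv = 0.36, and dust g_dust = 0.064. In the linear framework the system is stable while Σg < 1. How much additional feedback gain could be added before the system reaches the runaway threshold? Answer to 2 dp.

0.54

Current total gain = -0.041 + 0.0811 + 0.36 + 0.064 = 0.4641.
Margin to runaway = 1 − 0.4641 = 0.54.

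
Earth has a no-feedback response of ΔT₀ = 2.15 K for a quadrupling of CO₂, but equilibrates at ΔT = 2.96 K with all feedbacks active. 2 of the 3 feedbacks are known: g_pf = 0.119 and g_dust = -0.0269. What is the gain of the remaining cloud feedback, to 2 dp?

0.18

Amplification A = ΔT/ΔT₀ = 2.96/2.15 = 1.377.
Total gain g = 1 − 1/A = 1 − 1/1.377 = 0.2738.
Known gains sum to 0.119 − 0.0269 = 0.0921.
g_cld = 0.2738 − 0.0921 = 0.18.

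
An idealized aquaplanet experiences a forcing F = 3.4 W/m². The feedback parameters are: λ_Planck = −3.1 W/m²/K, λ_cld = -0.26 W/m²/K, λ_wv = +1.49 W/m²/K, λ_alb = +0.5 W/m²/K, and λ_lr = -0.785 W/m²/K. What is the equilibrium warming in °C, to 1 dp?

1.6 °C

Net feedback parameter λ = (−3.1) + (-0.26) + (+1.49) + (+0.5) + (-0.785) = -2.155 W/m²/K.
ΔT = −F/λ = −3.4/(-2.155) = 1.6 °C.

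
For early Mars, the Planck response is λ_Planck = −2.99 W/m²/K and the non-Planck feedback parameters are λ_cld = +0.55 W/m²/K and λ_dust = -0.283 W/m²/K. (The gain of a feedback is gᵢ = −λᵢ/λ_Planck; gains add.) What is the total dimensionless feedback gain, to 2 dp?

Convert to gains: g_cld = 0.55/2.99 = 0.1839; g_dust = -0.283/2.99 = -0.09465.
Total gain g = 0.08925.

0.09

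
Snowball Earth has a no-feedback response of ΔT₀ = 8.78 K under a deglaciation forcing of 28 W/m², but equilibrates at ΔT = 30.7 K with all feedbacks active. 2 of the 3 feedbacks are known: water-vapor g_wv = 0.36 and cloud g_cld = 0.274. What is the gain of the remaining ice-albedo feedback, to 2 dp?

Amplification A = ΔT/ΔT₀ = 30.7/8.78 = 3.497.
Total gain g = 1 − 1/A = 1 − 1/3.497 = 0.714.
Known gains sum to 0.36 + 0.274 = 0.634.
g_ice = 0.714 − 0.634 = 0.08.

0.08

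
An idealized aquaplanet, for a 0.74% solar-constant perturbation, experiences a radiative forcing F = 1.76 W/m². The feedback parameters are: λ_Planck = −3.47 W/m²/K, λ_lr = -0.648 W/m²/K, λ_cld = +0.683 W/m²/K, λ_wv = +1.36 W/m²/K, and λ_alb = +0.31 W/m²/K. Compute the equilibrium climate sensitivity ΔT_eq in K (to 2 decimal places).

Net feedback parameter λ = (−3.47) + (-0.648) + (+0.683) + (+1.36) + (+0.31) = -1.765 W/m²/K.
ΔT = −F/λ = −1.76/(-1.765) = 1.00 K.

1.00 K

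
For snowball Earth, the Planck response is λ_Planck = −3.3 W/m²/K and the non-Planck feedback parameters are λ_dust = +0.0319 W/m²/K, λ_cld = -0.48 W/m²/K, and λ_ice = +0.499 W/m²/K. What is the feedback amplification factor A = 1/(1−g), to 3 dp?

1.016

Convert to gains: g_dust = 0.0319/3.3 = 0.009667; g_cld = -0.48/3.3 = -0.1455; g_ice = 0.499/3.3 = 0.1512.
Total gain g = 0.015367.
A = 1/(1 − 0.015367) = 1.016.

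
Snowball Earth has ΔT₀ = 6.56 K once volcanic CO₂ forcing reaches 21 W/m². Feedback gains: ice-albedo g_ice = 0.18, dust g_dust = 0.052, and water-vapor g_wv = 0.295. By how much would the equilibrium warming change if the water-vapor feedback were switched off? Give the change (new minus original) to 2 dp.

-5.33 K

Original: g = 0.527, ΔT = 6.56/(1−0.527) = 13.8689 K.
Without water-vapor: g' = 0.232, ΔT' = 6.56/(1−0.232) = 8.5417 K.
Change = 8.5417 − 13.8689 = -5.33 K.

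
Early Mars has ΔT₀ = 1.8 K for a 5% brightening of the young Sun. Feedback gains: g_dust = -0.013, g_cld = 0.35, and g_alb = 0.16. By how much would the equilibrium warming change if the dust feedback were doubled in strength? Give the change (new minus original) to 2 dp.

Original: g = 0.497, ΔT = 1.8/(1−0.497) = 3.5785 K.
With doubled dust: g' = 0.484, ΔT' = 1.8/(1−0.484) = 3.4884 K.
Change = 3.4884 − 3.5785 = -0.09 K.

-0.09 K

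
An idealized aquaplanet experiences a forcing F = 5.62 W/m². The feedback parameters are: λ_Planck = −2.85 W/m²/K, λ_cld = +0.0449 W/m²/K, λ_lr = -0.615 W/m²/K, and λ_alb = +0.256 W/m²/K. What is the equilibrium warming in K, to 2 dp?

Net feedback parameter λ = (−2.85) + (+0.0449) + (-0.615) + (+0.256) = -3.1641 W/m²/K.
ΔT = −F/λ = −5.62/(-3.1641) = 1.78 K.

1.78 K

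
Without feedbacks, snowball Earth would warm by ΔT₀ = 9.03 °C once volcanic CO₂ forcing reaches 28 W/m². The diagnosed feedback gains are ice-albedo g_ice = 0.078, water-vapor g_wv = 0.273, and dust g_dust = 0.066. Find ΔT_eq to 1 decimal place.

15.5 °C

Total gain g = 0.078 + 0.273 + 0.066 = 0.417.
Amplification A = 1/(1 − 0.417) = 1.715.
ΔT = 9.03 × 1.715 = 15.5 °C.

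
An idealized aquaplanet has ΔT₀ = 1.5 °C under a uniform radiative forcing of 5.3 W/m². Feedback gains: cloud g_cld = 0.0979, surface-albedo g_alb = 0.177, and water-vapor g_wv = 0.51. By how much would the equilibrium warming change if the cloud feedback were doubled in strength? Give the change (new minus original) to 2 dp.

5.83 °C

Original: g = 0.7849, ΔT = 1.5/(1−0.7849) = 6.9735 °C.
With doubled cloud: g' = 0.8828, ΔT' = 1.5/(1−0.8828) = 12.7986 °C.
Change = 12.7986 − 6.9735 = 5.83 °C.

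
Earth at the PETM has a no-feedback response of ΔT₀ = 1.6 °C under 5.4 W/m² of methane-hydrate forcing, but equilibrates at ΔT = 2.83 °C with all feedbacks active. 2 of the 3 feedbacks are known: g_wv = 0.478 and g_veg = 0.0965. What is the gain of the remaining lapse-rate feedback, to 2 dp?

Amplification A = ΔT/ΔT₀ = 2.83/1.6 = 1.769.
Total gain g = 1 − 1/A = 1 − 1/1.769 = 0.4347.
Known gains sum to 0.478 + 0.0965 = 0.5745.
g_lr = 0.4347 − 0.5745 = -0.14.

-0.14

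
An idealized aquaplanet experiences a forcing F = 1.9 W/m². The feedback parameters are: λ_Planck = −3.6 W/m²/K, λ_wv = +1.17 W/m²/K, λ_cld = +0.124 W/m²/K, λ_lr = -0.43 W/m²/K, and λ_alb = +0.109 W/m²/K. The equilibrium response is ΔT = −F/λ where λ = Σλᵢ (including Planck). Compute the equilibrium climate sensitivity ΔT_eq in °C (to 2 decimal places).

Net feedback parameter λ = (−3.6) + (+1.17) + (+0.124) + (-0.43) + (+0.109) = -2.627 W/m²/K.
ΔT = −F/λ = −1.9/(-2.627) = 0.72 °C.

0.72 °C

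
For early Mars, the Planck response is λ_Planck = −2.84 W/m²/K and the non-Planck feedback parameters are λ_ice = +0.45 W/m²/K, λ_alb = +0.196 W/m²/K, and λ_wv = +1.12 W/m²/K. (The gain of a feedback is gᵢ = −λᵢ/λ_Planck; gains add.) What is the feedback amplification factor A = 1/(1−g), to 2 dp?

Convert to gains: g_ice = 0.45/2.84 = 0.1585; g_alb = 0.196/2.84 = 0.06901; g_wv = 1.12/2.84 = 0.3944.
Total gain g = 0.62191.
A = 1/(1 − 0.62191) = 2.64.

2.64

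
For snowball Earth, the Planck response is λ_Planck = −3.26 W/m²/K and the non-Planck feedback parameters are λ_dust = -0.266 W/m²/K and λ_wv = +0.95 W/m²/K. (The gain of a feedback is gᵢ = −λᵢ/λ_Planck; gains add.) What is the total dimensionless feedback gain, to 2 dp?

Convert to gains: g_dust = -0.266/3.26 = -0.0816; g_wv = 0.95/3.26 = 0.2914.
Total gain g = 0.2098.

0.21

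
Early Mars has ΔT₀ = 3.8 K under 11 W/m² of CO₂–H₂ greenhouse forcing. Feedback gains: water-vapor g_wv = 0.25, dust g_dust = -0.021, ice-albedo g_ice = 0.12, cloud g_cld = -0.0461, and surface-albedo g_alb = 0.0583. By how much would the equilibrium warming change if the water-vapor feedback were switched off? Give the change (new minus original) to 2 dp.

-1.67 K

Original: g = 0.3612, ΔT = 3.8/(1−0.3612) = 5.9487 K.
Without water-vapor: g' = 0.1112, ΔT' = 3.8/(1−0.1112) = 4.2754 K.
Change = 4.2754 − 5.9487 = -1.67 K.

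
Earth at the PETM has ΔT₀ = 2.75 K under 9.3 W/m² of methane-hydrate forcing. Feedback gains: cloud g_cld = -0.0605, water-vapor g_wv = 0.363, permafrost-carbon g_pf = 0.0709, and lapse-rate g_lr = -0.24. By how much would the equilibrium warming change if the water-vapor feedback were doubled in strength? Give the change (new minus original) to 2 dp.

Original: g = 0.1334, ΔT = 2.75/(1−0.1334) = 3.1733 K.
With doubled water-vapor: g' = 0.4964, ΔT' = 2.75/(1−0.4964) = 5.4607 K.
Change = 5.4607 − 3.1733 = 2.29 K.

2.29 K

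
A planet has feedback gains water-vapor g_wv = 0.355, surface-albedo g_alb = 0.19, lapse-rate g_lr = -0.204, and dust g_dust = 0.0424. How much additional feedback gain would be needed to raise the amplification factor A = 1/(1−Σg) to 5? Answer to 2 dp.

Current total gain = 0.3834.
Target gain for A = 5: g* = 1 − 1/5 = 0.8.
Additional gain needed = 0.8 − 0.3834 = 0.42.

0.42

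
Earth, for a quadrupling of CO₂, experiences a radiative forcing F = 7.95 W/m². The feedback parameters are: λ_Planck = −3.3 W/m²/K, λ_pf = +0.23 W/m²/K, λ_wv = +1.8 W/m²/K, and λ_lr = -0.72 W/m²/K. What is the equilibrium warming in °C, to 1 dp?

4.0 °C

Net feedback parameter λ = (−3.3) + (+0.23) + (+1.8) + (-0.72) = -1.99 W/m²/K.
ΔT = −F/λ = −7.95/(-1.99) = 4.0 °C.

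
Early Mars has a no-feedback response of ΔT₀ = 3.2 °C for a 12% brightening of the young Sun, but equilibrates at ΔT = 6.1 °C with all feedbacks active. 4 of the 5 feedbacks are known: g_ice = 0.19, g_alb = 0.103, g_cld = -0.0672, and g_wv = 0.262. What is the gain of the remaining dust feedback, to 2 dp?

-0.01

Amplification A = ΔT/ΔT₀ = 6.1/3.2 = 1.906.
Total gain g = 1 − 1/A = 1 − 1/1.906 = 0.4753.
Known gains sum to 0.19 + 0.103 − 0.0672 + 0.262 = 0.4878.
g_dust = 0.4753 − 0.4878 = -0.01.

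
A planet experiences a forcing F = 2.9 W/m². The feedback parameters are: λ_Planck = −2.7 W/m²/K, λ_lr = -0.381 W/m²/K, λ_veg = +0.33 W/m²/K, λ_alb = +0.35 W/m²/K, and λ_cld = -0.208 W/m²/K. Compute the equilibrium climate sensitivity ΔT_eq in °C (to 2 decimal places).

Net feedback parameter λ = (−2.7) + (-0.381) + (+0.33) + (+0.35) + (-0.208) = -2.609 W/m²/K.
ΔT = −F/λ = −2.9/(-2.609) = 1.11 °C.

1.11 °C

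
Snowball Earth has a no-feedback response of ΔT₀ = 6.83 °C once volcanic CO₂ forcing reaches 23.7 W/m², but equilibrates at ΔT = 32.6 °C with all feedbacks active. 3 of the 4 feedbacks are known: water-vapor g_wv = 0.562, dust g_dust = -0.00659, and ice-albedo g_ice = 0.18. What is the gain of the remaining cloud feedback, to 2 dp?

0.06

Amplification A = ΔT/ΔT₀ = 32.6/6.83 = 4.773.
Total gain g = 1 − 1/A = 1 − 1/4.773 = 0.7905.
Known gains sum to 0.562 − 0.00659 + 0.18 = 0.73541.
g_cld = 0.7905 − 0.73541 = 0.06.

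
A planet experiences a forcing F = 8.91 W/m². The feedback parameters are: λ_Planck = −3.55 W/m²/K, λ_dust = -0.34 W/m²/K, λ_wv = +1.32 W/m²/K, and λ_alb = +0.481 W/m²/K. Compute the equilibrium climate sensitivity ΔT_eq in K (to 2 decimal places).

Net feedback parameter λ = (−3.55) + (-0.34) + (+1.32) + (+0.481) = -2.089 W/m²/K.
ΔT = −F/λ = −8.91/(-2.089) = 4.27 K.

4.27 K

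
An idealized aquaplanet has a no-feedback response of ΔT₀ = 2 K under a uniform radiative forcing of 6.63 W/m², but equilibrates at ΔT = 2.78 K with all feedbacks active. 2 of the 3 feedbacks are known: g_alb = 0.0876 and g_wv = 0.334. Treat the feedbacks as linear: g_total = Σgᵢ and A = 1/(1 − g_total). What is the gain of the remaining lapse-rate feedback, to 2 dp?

-0.14

Amplification A = ΔT/ΔT₀ = 2.78/2 = 1.39.
Total gain g = 1 − 1/A = 1 − 1/1.39 = 0.2806.
Known gains sum to 0.0876 + 0.334 = 0.4216.
g_lr = 0.2806 − 0.4216 = -0.14.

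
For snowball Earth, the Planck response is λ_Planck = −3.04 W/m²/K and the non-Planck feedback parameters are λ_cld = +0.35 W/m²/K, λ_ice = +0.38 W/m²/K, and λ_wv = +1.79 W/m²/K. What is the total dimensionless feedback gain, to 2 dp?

Convert to gains: g_cld = 0.35/3.04 = 0.1151; g_ice = 0.38/3.04 = 0.125; g_wv = 1.79/3.04 = 0.5888.
Total gain g = 0.8289.

0.83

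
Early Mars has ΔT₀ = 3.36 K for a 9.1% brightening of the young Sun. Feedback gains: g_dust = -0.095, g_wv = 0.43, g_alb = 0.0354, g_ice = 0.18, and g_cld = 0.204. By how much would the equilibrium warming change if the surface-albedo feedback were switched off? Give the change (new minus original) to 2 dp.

Original: g = 0.7544, ΔT = 3.36/(1−0.7544) = 13.6808 K.
Without surface-albedo: g' = 0.719, ΔT' = 3.36/(1−0.719) = 11.9573 K.
Change = 11.9573 − 13.6808 = -1.72 K.

-1.72 K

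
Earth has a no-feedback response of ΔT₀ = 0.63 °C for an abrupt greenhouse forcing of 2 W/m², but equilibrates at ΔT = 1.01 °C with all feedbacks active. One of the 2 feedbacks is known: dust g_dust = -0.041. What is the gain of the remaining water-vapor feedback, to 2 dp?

0.42

Amplification A = ΔT/ΔT₀ = 1.01/0.63 = 1.603.
Total gain g = 1 − 1/A = 1 − 1/1.603 = 0.3762.
The known gain is -0.041.
g_wv = 0.3762 + 0.041 = 0.42.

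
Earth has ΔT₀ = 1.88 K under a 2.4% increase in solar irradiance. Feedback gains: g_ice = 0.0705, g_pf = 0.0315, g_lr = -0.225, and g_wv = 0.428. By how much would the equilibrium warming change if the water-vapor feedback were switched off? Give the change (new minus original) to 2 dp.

Original: g = 0.305, ΔT = 1.88/(1−0.305) = 2.7050 K.
Without water-vapor: g' = -0.123, ΔT' = 1.88/(1+0.123) = 1.6741 K.
Change = 1.6741 − 2.7050 = -1.03 K.

-1.03 K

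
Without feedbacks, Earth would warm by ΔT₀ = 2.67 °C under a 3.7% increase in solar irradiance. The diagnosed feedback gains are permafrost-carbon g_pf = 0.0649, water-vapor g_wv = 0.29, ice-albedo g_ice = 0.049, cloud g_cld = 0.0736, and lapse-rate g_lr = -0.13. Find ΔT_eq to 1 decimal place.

4.1 °C

Total gain g = 0.0649 + 0.29 + 0.049 + 0.0736 − 0.13 = 0.3475.
Amplification A = 1/(1 − 0.3475) = 1.533.
ΔT = 2.67 × 1.533 = 4.1 °C.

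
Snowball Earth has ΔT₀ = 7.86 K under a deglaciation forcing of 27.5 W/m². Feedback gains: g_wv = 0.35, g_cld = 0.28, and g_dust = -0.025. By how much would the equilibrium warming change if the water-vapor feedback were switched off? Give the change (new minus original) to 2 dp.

-9.35 K

Original: g = 0.605, ΔT = 7.86/(1−0.605) = 19.8987 K.
Without water-vapor: g' = 0.255, ΔT' = 7.86/(1−0.255) = 10.5503 K.
Change = 10.5503 − 19.8987 = -9.35 K.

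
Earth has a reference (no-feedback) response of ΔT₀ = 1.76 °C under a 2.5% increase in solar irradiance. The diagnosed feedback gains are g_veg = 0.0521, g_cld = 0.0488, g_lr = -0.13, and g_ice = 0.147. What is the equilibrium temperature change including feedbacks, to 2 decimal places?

2.00 °C

Total gain g = 0.0521 + 0.0488 − 0.13 + 0.147 = 0.1179.
Amplification A = 1/(1 − 0.1179) = 1.134.
ΔT = 1.76 × 1.134 = 2.00 °C.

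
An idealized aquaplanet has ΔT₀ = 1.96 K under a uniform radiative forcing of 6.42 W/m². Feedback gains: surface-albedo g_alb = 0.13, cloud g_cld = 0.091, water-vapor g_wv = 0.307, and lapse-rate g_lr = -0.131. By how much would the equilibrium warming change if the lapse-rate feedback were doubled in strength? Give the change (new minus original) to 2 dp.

-0.58 K

Original: g = 0.397, ΔT = 1.96/(1−0.397) = 3.2504 K.
With doubled lapse-rate: g' = 0.266, ΔT' = 1.96/(1−0.266) = 2.6703 K.
Change = 2.6703 − 3.2504 = -0.58 K.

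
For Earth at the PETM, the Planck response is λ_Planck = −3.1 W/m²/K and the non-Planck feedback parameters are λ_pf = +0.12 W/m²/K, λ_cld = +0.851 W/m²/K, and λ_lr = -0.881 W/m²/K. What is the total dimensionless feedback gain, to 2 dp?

Convert to gains: g_pf = 0.12/3.1 = 0.03871; g_cld = 0.851/3.1 = 0.2745; g_lr = -0.881/3.1 = -0.2842.
Total gain g = 0.02901.

0.03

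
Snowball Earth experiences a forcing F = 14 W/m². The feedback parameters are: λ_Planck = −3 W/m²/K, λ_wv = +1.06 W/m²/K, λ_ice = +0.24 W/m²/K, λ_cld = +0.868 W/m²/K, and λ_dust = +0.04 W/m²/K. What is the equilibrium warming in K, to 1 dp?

Net feedback parameter λ = (−3) + (+1.06) + (+0.24) + (+0.868) + (+0.04) = -0.792 W/m²/K.
ΔT = −F/λ = −14/(-0.792) = 17.7 K.

17.7 K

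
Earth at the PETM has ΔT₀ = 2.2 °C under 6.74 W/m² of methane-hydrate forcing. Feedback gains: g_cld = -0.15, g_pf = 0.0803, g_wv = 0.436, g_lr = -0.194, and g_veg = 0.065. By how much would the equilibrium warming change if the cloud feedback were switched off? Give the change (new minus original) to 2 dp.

0.71 °C

Original: g = 0.2373, ΔT = 2.2/(1−0.2373) = 2.8845 °C.
Without cloud: g' = 0.3873, ΔT' = 2.2/(1−0.3873) = 3.5907 °C.
Change = 3.5907 − 2.8845 = 0.71 °C.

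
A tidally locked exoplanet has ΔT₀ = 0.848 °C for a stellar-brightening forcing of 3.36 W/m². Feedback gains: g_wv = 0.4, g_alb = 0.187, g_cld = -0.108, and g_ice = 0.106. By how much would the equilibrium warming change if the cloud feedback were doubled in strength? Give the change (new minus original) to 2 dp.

-0.42 °C

Original: g = 0.585, ΔT = 0.848/(1−0.585) = 2.0434 °C.
With doubled cloud: g' = 0.477, ΔT' = 0.848/(1−0.477) = 1.6214 °C.
Change = 1.6214 − 2.0434 = -0.42 °C.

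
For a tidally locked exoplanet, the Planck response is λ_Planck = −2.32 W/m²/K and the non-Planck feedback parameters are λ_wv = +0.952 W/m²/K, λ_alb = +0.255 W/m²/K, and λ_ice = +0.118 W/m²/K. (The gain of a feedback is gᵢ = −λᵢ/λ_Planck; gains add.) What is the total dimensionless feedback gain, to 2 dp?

0.57

Convert to gains: g_wv = 0.952/2.32 = 0.4103; g_alb = 0.255/2.32 = 0.1099; g_ice = 0.118/2.32 = 0.05086.
Total gain g = 0.57106.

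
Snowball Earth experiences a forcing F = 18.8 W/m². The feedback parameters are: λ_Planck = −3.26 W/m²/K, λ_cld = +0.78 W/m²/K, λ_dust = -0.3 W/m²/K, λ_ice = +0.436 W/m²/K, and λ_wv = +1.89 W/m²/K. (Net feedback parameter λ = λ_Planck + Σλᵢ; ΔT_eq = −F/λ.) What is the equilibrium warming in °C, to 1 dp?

Net feedback parameter λ = (−3.26) + (+0.78) + (-0.3) + (+0.436) + (+1.89) = -0.454 W/m²/K.
ΔT = −F/λ = −18.8/(-0.454) = 41.4 °C.

41.4 °C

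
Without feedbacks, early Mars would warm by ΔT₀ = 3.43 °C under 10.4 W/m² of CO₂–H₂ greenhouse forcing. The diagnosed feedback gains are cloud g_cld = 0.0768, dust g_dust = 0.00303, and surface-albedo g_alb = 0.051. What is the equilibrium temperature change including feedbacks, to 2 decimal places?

Total gain g = 0.0768 + 0.00303 + 0.051 = 0.13083.
Amplification A = 1/(1 − 0.13083) = 1.151.
ΔT = 3.43 × 1.151 = 3.95 °C.

3.95 °C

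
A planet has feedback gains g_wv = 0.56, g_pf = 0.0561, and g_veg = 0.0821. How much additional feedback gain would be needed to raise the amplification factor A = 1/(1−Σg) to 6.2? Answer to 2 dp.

Current total gain = 0.6982.
Target gain for A = 6.2: g* = 1 − 1/6.2 = 0.8387.
Additional gain needed = 0.8387 − 0.6982 = 0.14.

0.14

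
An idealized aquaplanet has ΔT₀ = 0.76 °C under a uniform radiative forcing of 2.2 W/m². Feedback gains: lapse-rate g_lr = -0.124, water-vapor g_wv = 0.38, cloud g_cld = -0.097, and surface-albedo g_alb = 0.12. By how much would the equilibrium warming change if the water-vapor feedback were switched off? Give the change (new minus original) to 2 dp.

-0.36 °C

Original: g = 0.279, ΔT = 0.76/(1−0.279) = 1.0541 °C.
Without water-vapor: g' = -0.101, ΔT' = 0.76/(1+0.101) = 0.6903 °C.
Change = 0.6903 − 1.0541 = -0.36 °C.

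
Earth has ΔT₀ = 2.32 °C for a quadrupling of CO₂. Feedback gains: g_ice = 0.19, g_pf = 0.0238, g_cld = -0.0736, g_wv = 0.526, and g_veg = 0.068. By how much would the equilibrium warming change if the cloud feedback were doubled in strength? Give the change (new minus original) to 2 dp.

Original: g = 0.7342, ΔT = 2.32/(1−0.7342) = 8.7284 °C.
With doubled cloud: g' = 0.6606, ΔT' = 2.32/(1−0.6606) = 6.8356 °C.
Change = 6.8356 − 8.7284 = -1.89 °C.

-1.89 °C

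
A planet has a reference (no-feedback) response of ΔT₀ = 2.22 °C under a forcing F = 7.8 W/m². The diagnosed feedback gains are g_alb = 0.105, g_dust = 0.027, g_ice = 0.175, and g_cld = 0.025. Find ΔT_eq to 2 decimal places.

Total gain g = 0.105 + 0.027 + 0.175 + 0.025 = 0.332.
Amplification A = 1/(1 − 0.332) = 1.497.
ΔT = 2.22 × 1.497 = 3.32 °C.

3.32 °C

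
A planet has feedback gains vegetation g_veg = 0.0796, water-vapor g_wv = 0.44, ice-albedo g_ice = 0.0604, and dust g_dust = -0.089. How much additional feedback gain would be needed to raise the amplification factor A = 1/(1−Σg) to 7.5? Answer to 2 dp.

0.38

Current total gain = 0.491.
Target gain for A = 7.5: g* = 1 − 1/7.5 = 0.8667.
Additional gain needed = 0.8667 − 0.491 = 0.38.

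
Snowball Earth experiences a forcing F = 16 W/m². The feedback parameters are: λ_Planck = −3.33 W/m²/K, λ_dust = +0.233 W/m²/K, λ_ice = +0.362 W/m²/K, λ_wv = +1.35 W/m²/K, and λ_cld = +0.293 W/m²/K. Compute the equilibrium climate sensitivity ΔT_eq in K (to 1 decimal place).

Net feedback parameter λ = (−3.33) + (+0.233) + (+0.362) + (+1.35) + (+0.293) = -1.092 W/m²/K.
ΔT = −F/λ = −16/(-1.092) = 14.7 K.

14.7 K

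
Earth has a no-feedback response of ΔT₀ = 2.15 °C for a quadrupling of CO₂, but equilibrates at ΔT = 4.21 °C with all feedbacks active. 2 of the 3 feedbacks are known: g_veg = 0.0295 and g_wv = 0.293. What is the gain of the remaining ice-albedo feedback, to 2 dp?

Amplification A = ΔT/ΔT₀ = 4.21/2.15 = 1.958.
Total gain g = 1 − 1/A = 1 − 1/1.958 = 0.4893.
Known gains sum to 0.0295 + 0.293 = 0.3225.
g_ice = 0.4893 − 0.3225 = 0.17.

0.17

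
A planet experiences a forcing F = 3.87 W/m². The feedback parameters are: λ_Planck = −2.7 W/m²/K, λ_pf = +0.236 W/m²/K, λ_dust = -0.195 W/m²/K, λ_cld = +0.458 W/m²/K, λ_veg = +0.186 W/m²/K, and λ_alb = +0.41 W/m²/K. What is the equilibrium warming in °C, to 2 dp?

Net feedback parameter λ = (−2.7) + (+0.236) + (-0.195) + (+0.458) + (+0.186) + (+0.41) = -1.605 W/m²/K.
ΔT = −F/λ = −3.87/(-1.605) = 2.41 °C.

2.41 °C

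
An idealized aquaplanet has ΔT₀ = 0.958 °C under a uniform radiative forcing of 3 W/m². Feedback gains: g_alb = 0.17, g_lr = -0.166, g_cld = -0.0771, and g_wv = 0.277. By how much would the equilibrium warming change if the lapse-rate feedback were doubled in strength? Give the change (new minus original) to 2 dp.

-0.21 °C

Original: g = 0.2039, ΔT = 0.958/(1−0.2039) = 1.2034 °C.
With doubled lapse-rate: g' = 0.0379, ΔT' = 0.958/(1−0.0379) = 0.9957 °C.
Change = 0.9957 − 1.2034 = -0.21 °C.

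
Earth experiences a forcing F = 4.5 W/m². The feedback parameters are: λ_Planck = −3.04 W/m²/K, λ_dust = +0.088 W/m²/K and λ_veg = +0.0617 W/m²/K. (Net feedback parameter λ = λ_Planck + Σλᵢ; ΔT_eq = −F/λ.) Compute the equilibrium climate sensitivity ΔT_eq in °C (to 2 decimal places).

Net feedback parameter λ = (−3.04) + (+0.088) + (+0.0617) = -2.8903 W/m²/K.
ΔT = −F/λ = −4.5/(-2.8903) = 1.56 °C.

1.56 °C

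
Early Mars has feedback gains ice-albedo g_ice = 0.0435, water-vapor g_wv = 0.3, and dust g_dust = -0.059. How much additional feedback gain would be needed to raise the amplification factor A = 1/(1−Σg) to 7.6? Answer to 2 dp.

0.58

Current total gain = 0.2845.
Target gain for A = 7.6: g* = 1 − 1/7.6 = 0.8684.
Additional gain needed = 0.8684 − 0.2845 = 0.58.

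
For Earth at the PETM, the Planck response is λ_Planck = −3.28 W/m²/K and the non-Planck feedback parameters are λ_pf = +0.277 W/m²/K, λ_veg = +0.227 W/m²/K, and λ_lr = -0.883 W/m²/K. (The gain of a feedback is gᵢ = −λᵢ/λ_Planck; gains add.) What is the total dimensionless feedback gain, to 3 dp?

Convert to gains: g_pf = 0.277/3.28 = 0.08445; g_veg = 0.227/3.28 = 0.06921; g_lr = -0.883/3.28 = -0.2692.
Total gain g = -0.11554.

-0.116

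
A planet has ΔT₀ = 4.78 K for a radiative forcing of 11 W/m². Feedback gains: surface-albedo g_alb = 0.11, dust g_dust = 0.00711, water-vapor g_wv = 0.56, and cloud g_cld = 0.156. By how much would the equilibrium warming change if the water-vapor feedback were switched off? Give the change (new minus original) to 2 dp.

-22.07 K

Original: g = 0.83311, ΔT = 4.78/(1−0.83311) = 28.6416 K.
Without water-vapor: g' = 0.27311, ΔT' = 4.78/(1−0.27311) = 6.5760 K.
Change = 6.5760 − 28.6416 = -22.07 K.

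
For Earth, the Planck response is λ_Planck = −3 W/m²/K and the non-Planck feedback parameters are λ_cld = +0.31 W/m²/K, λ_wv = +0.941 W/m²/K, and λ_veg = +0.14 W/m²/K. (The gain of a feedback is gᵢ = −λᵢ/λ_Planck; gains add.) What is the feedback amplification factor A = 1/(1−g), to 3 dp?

Convert to gains: g_cld = 0.31/3 = 0.1033; g_wv = 0.941/3 = 0.3137; g_veg = 0.14/3 = 0.04667.
Total gain g = 0.46367.
A = 1/(1 − 0.46367) = 1.865.

1.865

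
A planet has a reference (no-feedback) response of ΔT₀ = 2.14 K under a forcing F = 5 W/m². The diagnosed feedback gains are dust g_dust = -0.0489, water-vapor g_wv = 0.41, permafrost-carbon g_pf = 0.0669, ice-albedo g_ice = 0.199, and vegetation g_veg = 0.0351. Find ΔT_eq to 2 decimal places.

6.33 K

Total gain g = -0.0489 + 0.41 + 0.0669 + 0.199 + 0.0351 = 0.6621.
Amplification A = 1/(1 − 0.6621) = 2.959.
ΔT = 2.14 × 2.959 = 6.33 K.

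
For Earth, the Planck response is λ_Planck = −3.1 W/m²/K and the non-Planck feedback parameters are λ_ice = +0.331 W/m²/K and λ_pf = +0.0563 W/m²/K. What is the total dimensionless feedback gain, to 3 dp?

Convert to gains: g_ice = 0.331/3.1 = 0.1068; g_pf = 0.0563/3.1 = 0.01816.
Total gain g = 0.12496.

0.125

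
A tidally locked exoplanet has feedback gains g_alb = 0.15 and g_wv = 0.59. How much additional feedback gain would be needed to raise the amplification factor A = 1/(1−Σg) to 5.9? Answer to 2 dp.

Current total gain = 0.74.
Target gain for A = 5.9: g* = 1 − 1/5.9 = 0.8305.
Additional gain needed = 0.8305 − 0.74 = 0.09.

0.09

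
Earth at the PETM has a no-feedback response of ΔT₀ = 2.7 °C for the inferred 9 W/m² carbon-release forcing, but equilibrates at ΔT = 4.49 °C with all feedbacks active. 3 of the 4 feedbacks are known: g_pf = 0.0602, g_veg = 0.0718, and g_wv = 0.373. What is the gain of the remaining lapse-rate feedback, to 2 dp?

-0.11

Amplification A = ΔT/ΔT₀ = 4.49/2.7 = 1.663.
Total gain g = 1 − 1/A = 1 − 1/1.663 = 0.3987.
Known gains sum to 0.0602 + 0.0718 + 0.373 = 0.505.
g_lr = 0.3987 − 0.505 = -0.11.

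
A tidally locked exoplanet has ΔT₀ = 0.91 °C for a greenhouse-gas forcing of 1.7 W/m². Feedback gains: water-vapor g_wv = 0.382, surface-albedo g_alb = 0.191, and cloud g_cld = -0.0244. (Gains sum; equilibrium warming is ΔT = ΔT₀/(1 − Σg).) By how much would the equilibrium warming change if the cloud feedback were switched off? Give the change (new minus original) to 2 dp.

0.12 °C

Original: g = 0.5486, ΔT = 0.91/(1−0.5486) = 2.0160 °C.
Without cloud: g' = 0.573, ΔT' = 0.91/(1−0.573) = 2.1311 °C.
Change = 2.1311 − 2.0160 = 0.12 °C.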